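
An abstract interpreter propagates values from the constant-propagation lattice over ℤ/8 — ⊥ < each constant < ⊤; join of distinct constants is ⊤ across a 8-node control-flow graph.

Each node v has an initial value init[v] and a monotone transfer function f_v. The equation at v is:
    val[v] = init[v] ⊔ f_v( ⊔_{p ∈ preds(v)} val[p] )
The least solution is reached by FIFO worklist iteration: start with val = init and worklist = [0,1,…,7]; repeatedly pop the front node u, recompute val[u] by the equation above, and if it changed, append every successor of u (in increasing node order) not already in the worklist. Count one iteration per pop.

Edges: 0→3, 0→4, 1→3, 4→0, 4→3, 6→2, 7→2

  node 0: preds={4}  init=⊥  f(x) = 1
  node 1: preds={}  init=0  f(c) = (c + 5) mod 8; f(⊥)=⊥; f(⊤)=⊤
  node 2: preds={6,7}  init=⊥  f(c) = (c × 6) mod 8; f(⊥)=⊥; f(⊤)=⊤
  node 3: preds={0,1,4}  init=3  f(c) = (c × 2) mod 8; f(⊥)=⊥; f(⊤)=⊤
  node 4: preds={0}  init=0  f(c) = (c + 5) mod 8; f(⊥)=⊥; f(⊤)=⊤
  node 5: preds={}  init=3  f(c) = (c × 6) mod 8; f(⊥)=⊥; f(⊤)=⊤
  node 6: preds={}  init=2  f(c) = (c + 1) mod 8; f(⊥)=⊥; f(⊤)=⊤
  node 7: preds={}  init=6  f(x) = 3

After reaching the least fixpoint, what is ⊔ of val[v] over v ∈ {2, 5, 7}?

⊤

Worklist (11 pops):
  #1 pop 0: in=0 → 1 (was ⊥); enqueue []
  #2 pop 1: in=⊥ → 0 (no change)
  #3 pop 2: in=⊤ → ⊤ (was ⊥); enqueue []
  #4 pop 3: in=⊤ → ⊤ (was 3); enqueue []
  #5 pop 4: in=1 → ⊤ (was 0); enqueue [0,3]
  #6 pop 5: in=⊥ → 3 (no change)
  #7 pop 6: in=⊥ → 2 (no change)
  #8 pop 7: in=⊥ → ⊤ (was 6); enqueue [2]
  #9 pop 0: in=⊤ → 1 (no change)
  #10 pop 3: in=⊤ → ⊤ (no change)
  #11 pop 2: in=⊤ → ⊤ (no change)

Fixpoint:
  val[0] = 1
  val[1] = 0
  val[2] = ⊤
  val[3] = ⊤
  val[4] = ⊤
  val[5] = 3
  val[6] = 2
  val[7] = ⊤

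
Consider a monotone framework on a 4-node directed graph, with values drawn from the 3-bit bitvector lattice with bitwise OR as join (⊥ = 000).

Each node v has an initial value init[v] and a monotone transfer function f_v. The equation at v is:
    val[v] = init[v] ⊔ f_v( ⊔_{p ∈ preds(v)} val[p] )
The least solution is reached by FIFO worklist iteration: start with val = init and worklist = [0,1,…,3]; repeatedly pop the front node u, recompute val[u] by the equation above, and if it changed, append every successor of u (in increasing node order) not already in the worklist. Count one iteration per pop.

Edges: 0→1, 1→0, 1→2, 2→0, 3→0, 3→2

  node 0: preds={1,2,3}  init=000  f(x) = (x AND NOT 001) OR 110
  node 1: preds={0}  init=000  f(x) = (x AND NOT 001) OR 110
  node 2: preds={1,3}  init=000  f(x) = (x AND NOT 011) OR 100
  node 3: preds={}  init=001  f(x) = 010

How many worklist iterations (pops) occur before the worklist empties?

Worklist (6 pops):
  #1 pop 0: in=001 → 110 (was 000); enqueue []
  #2 pop 1: in=110 → 110 (was 000); enqueue [0]
  #3 pop 2: in=111 → 100 (was 000); enqueue []
  #4 pop 3: in=000 → 011 (was 001); enqueue [2]
  #5 pop 0: in=111 → 110 (no change)
  #6 pop 2: in=111 → 100 (no change)

Fixpoint:
  val[0] = 110
  val[1] = 110
  val[2] = 100
  val[3] = 011

6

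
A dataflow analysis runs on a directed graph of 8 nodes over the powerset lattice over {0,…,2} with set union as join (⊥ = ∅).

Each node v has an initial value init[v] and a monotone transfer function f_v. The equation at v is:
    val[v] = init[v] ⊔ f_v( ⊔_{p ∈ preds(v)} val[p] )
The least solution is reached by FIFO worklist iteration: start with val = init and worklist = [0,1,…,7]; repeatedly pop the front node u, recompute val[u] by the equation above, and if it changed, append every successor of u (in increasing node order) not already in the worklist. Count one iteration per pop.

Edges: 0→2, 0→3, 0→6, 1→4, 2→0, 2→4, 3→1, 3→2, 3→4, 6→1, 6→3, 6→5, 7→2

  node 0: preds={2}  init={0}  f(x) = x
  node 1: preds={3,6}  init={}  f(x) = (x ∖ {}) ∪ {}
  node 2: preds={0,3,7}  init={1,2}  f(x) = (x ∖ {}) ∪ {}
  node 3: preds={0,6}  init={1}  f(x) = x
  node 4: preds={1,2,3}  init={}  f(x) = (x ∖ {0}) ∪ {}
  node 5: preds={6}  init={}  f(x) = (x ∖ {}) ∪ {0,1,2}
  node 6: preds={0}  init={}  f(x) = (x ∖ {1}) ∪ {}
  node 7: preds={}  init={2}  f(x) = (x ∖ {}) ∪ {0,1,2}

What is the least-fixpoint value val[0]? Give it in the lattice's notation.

{0,1,2}

Trace (14 dequeues):
  [1] u=0 | in {1,2} | out {0,1,2} | prev {0} | push {}
  [2] u=1 | in {1} | out {1} | prev {} | push {}
  [3] u=2 | in {0,1,2} | out {0,1,2} | prev {1,2} | push {0}
  [4] u=3 | in {0,1,2} | out {0,1,2} | prev {1} | push {1,2}
  [5] u=4 | in {0,1,2} | out {1,2} | prev {} | push {}
  [6] u=5 | in {} | out {0,1,2} | prev {} | push {}
  [7] u=6 | in {0,1,2} | out {0,2} | prev {} | push {3,5}
  [8] u=7 | in {} | out {0,1,2} | prev {2} | push {}
  [9] u=0 | in {0,1,2} | out {0,1,2} | ==
  [10] u=1 | in {0,1,2} | out {0,1,2} | prev {1} | push {4}
  [11] u=2 | in {0,1,2} | out {0,1,2} | ==
  [12] u=3 | in {0,1,2} | out {0,1,2} | ==
  [13] u=5 | in {0,2} | out {0,1,2} | ==
  [14] u=4 | in {0,1,2} | out {1,2} | ==

Converged values:
  [0] {0,1,2}
  [1] {0,1,2}
  [2] {0,1,2}
  [3] {0,1,2}
  [4] {1,2}
  [5] {0,1,2}
  [6] {0,2}
  [7] {0,1,2}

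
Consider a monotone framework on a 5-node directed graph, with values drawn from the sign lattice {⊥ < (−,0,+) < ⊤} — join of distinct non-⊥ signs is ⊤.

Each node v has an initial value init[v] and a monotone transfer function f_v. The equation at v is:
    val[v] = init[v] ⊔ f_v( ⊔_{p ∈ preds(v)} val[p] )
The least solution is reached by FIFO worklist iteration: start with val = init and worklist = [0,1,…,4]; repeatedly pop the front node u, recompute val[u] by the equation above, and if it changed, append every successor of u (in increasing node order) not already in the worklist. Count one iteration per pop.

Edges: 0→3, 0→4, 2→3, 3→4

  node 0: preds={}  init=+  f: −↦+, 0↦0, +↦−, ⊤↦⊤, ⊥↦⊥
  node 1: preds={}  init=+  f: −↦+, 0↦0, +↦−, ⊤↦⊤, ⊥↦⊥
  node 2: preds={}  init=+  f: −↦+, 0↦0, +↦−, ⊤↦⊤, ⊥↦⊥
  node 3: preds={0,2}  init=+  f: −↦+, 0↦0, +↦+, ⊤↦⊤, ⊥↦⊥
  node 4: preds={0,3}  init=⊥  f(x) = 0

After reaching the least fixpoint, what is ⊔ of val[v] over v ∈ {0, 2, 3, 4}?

Trace (5 dequeues):
  [1] u=0 | in ⊥ | out + | ==
  [2] u=1 | in ⊥ | out + | ==
  [3] u=2 | in ⊥ | out + | ==
  [4] u=3 | in + | out + | ==
  [5] u=4 | in + | out 0 | prev ⊥ | push {}

Converged values:
  [0] +
  [1] +
  [2] +
  [3] +
  [4] 0

⊤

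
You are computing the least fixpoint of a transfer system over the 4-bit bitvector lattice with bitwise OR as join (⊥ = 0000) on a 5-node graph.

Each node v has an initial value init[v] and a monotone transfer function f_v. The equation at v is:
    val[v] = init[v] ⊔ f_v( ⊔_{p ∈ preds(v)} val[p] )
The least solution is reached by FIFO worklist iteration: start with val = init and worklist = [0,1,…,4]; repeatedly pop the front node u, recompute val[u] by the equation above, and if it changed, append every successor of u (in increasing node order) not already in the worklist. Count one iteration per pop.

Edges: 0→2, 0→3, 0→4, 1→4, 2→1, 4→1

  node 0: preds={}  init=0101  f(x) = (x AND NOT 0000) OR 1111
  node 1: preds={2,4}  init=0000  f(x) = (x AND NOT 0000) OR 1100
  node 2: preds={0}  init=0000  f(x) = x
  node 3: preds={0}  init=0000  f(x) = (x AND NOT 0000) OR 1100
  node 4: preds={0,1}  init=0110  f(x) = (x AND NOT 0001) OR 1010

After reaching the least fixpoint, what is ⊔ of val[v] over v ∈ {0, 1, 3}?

Worklist (7 pops):
  #1 pop 0: in=0000 → 1111 (was 0101); enqueue []
  #2 pop 1: in=0110 → 1110 (was 0000); enqueue []
  #3 pop 2: in=1111 → 1111 (was 0000); enqueue [1]
  #4 pop 3: in=1111 → 1111 (was 0000); enqueue []
  #5 pop 4: in=1111 → 1110 (was 0110); enqueue []
  #6 pop 1: in=1111 → 1111 (was 1110); enqueue [4]
  #7 pop 4: in=1111 → 1110 (no change)

Fixpoint:
  val[0] = 1111
  val[1] = 1111
  val[2] = 1111
  val[3] = 1111
  val[4] = 1110

1111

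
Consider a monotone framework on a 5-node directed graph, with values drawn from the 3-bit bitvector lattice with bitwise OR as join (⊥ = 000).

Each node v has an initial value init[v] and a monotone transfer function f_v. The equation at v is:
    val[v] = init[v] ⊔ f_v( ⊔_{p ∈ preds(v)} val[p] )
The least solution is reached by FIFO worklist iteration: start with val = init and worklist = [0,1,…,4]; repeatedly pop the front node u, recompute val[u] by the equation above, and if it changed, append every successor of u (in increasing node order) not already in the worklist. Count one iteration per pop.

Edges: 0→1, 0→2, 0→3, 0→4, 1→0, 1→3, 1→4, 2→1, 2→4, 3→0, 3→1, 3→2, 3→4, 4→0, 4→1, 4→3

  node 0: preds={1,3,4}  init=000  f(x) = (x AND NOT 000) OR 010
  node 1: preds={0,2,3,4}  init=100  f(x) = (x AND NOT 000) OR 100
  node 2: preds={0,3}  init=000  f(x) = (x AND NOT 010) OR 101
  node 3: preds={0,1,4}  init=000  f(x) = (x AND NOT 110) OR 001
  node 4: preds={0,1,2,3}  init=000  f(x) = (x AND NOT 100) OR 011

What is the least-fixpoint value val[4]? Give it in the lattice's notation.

011

Trace (11 dequeues):
  [1] u=0 | in 100 | out 110 | prev 000 | push {}
  [2] u=1 | in 110 | out 110 | prev 100 | push {0}
  [3] u=2 | in 110 | out 101 | prev 000 | push {1}
  [4] u=3 | in 110 | out 001 | prev 000 | push {2}
  [5] u=4 | in 111 | out 011 | prev 000 | push {3}
  [6] u=0 | in 111 | out 111 | prev 110 | push {4}
  [7] u=1 | in 111 | out 111 | prev 110 | push {0}
  [8] u=2 | in 111 | out 101 | ==
  [9] u=3 | in 111 | out 001 | ==
  [10] u=4 | in 111 | out 011 | ==
  [11] u=0 | in 111 | out 111 | ==

Converged values:
  [0] 111
  [1] 111
  [2] 101
  [3] 001
  [4] 011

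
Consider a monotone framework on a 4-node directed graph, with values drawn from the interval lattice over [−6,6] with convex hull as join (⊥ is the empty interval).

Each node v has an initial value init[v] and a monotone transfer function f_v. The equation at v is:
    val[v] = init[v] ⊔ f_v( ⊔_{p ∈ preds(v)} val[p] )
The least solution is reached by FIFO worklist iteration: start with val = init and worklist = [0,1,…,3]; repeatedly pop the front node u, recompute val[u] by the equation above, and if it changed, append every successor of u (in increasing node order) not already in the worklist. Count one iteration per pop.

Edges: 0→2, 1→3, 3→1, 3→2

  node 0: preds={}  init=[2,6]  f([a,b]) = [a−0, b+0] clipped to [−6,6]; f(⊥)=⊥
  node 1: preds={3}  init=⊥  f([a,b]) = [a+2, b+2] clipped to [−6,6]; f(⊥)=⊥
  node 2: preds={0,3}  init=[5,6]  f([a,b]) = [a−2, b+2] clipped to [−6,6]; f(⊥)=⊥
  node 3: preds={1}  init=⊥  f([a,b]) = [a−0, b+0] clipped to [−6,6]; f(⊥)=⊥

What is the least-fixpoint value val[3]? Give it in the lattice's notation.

Trace (4 dequeues):
  [1] u=0 | in ⊥ | out [2,6] | ==
  [2] u=1 | in ⊥ | out ⊥ | ==
  [3] u=2 | in [2,6] | out [0,6] | prev [5,6] | push {}
  [4] u=3 | in ⊥ | out ⊥ | ==

Converged values:
  [0] [2,6]
  [1] ⊥
  [2] [0,6]
  [3] ⊥

⊥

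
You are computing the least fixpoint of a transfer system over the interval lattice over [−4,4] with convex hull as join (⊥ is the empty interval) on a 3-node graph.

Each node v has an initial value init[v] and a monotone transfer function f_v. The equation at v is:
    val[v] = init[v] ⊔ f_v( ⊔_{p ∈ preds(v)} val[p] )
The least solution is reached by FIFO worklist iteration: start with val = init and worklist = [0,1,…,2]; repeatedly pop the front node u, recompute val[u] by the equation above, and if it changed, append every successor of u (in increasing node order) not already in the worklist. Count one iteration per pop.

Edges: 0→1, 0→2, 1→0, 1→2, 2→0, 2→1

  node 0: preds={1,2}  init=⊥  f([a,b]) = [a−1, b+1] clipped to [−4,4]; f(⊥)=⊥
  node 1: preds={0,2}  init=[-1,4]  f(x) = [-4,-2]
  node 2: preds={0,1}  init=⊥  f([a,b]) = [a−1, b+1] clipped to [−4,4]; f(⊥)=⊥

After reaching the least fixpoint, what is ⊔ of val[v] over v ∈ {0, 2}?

[-4,4]

Iteration log — 6 steps:
  step 1. node 0  ⊔preds=[-1,4]  new=[-2,4]  old=⊥  +wl: 
  step 2. node 1  ⊔preds=[-2,4]  new=[-4,4]  old=[-1,4]  +wl: 0
  step 3. node 2  ⊔preds=[-4,4]  new=[-4,4]  old=⊥  +wl: 1
  step 4. node 0  ⊔preds=[-4,4]  new=[-4,4]  old=[-2,4]  +wl: 2
  step 5. node 1  ⊔preds=[-4,4]  new=[-4,4]  stable
  step 6. node 2  ⊔preds=[-4,4]  new=[-4,4]  stable

Least fixpoint reached:
  node 0: [-4,4]
  node 1: [-4,4]
  node 2: [-4,4]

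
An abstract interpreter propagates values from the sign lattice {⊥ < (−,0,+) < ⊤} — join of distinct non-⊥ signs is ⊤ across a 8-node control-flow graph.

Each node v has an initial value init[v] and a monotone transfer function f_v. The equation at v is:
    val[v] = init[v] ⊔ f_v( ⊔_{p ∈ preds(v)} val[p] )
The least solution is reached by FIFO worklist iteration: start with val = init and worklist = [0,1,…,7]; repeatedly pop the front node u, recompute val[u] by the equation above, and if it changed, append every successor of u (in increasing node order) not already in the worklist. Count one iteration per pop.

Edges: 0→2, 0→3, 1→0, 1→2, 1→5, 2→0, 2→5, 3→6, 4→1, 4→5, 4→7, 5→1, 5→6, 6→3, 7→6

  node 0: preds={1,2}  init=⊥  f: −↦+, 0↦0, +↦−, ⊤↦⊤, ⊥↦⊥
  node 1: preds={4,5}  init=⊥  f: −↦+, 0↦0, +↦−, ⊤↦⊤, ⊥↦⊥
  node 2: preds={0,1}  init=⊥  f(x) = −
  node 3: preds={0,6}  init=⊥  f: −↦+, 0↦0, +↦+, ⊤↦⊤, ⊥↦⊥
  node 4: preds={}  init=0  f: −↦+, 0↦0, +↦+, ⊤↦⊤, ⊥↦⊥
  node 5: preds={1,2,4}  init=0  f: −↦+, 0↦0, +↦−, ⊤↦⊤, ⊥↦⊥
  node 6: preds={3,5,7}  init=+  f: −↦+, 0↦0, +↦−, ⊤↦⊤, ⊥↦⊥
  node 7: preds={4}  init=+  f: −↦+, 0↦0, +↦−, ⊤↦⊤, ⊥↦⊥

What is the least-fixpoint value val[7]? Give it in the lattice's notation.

⊤

Trace (15 dequeues):
  [1] u=0 | in ⊥ | out ⊥ | ==
  [2] u=1 | in 0 | out 0 | prev ⊥ | push {0}
  [3] u=2 | in 0 | out − | prev ⊥ | push {}
  [4] u=3 | in + | out + | prev ⊥ | push {}
  [5] u=4 | in ⊥ | out 0 | ==
  [6] u=5 | in ⊤ | out ⊤ | prev 0 | push {1}
  [7] u=6 | in ⊤ | out ⊤ | prev + | push {3}
  [8] u=7 | in 0 | out ⊤ | prev + | push {6}
  [9] u=0 | in ⊤ | out ⊤ | prev ⊥ | push {2}
  [10] u=1 | in ⊤ | out ⊤ | prev 0 | push {0,5}
  [11] u=3 | in ⊤ | out ⊤ | prev + | push {}
  [12] u=6 | in ⊤ | out ⊤ | ==
  [13] u=2 | in ⊤ | out − | ==
  [14] u=0 | in ⊤ | out ⊤ | ==
  [15] u=5 | in ⊤ | out ⊤ | ==

Converged values:
  [0] ⊤
  [1] ⊤
  [2] −
  [3] ⊤
  [4] 0
  [5] ⊤
  [6] ⊤
  [7] ⊤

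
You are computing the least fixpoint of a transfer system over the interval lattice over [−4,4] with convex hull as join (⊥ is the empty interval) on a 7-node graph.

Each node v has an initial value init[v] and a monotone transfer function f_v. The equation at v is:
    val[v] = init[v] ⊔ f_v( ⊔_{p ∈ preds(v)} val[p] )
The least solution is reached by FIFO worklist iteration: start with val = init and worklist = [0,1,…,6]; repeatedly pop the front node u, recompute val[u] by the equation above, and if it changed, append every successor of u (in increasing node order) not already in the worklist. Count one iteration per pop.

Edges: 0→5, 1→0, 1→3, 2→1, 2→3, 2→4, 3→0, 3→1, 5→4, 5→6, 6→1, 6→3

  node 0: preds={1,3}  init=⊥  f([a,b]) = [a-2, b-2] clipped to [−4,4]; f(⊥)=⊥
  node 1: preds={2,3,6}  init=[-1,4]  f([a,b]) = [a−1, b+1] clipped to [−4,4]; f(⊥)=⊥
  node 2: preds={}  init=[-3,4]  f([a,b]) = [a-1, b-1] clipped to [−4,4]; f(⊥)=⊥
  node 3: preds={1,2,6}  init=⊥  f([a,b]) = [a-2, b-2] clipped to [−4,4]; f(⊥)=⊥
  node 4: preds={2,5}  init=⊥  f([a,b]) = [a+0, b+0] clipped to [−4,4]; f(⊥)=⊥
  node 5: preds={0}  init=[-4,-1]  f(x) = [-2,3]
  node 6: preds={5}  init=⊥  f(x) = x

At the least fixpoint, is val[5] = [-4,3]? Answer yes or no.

yes

Worklist (12 pops):
  #1 pop 0: in=[-1,4] → [-3,2] (was ⊥); enqueue []
  #2 pop 1: in=[-3,4] → [-4,4] (was [-1,4]); enqueue [0]
  #3 pop 2: in=⊥ → [-3,4] (no change)
  #4 pop 3: in=[-4,4] → [-4,2] (was ⊥); enqueue [1]
  #5 pop 4: in=[-4,4] → [-4,4] (was ⊥); enqueue []
  #6 pop 5: in=[-3,2] → [-4,3] (was [-4,-1]); enqueue [4]
  #7 pop 6: in=[-4,3] → [-4,3] (was ⊥); enqueue [3]
  #8 pop 0: in=[-4,4] → [-4,2] (was [-3,2]); enqueue [5]
  #9 pop 1: in=[-4,4] → [-4,4] (no change)
  #10 pop 4: in=[-4,4] → [-4,4] (no change)
  #11 pop 3: in=[-4,4] → [-4,2] (no change)
  #12 pop 5: in=[-4,2] → [-4,3] (no change)

Fixpoint:
  val[0] = [-4,2]
  val[1] = [-4,4]
  val[2] = [-3,4]
  val[3] = [-4,2]
  val[4] = [-4,4]
  val[5] = [-4,3]
  val[6] = [-4,3]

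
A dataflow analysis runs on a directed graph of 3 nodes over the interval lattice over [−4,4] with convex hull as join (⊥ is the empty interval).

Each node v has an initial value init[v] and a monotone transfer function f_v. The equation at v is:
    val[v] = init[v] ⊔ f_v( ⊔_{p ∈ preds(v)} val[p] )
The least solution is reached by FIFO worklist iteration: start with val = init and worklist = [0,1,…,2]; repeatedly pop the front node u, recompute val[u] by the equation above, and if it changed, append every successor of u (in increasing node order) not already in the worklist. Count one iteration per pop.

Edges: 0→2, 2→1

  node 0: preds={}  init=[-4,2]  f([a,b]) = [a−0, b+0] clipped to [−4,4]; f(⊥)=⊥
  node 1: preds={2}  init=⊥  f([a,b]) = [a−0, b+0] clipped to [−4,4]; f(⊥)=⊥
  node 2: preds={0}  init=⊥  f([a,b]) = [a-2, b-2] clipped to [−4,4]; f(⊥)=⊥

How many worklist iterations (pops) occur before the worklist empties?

4

Trace (4 dequeues):
  [1] u=0 | in ⊥ | out [-4,2] | ==
  [2] u=1 | in ⊥ | out ⊥ | ==
  [3] u=2 | in [-4,2] | out [-4,0] | prev ⊥ | push {1}
  [4] u=1 | in [-4,0] | out [-4,0] | prev ⊥ | push {}

Converged values:
  [0] [-4,2]
  [1] [-4,0]
  [2] [-4,0]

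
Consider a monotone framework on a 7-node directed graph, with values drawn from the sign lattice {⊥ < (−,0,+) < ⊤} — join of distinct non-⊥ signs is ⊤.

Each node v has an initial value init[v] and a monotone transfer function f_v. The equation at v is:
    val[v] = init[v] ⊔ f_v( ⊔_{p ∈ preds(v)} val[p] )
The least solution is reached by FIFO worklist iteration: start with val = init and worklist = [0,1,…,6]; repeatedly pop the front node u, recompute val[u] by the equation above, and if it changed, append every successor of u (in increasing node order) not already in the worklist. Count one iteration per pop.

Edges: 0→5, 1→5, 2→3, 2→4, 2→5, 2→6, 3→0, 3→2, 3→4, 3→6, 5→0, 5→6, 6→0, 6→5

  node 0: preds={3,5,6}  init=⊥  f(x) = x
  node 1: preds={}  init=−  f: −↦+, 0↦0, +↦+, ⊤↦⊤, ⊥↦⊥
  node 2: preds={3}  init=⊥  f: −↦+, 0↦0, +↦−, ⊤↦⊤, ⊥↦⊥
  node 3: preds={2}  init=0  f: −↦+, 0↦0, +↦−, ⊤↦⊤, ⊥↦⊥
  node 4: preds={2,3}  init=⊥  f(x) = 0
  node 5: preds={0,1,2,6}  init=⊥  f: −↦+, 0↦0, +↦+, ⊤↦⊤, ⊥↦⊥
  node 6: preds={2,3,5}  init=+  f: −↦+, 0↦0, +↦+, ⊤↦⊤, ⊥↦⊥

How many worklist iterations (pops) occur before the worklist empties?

9

Iteration log — 9 steps:
  step 1. node 0  ⊔preds=⊤  new=⊤  old=⊥  +wl: 
  step 2. node 1  ⊔preds=⊥  new=−  stable
  step 3. node 2  ⊔preds=0  new=0  old=⊥  +wl: 
  step 4. node 3  ⊔preds=0  new=0  stable
  step 5. node 4  ⊔preds=0  new=0  old=⊥  +wl: 
  step 6. node 5  ⊔preds=⊤  new=⊤  old=⊥  +wl: 0
  step 7. node 6  ⊔preds=⊤  new=⊤  old=+  +wl: 5
  step 8. node 0  ⊔preds=⊤  new=⊤  stable
  step 9. node 5  ⊔preds=⊤  new=⊤  stable

Least fixpoint reached:
  node 0: ⊤
  node 1: −
  node 2: 0
  node 3: 0
  node 4: 0
  node 5: ⊤
  node 6: ⊤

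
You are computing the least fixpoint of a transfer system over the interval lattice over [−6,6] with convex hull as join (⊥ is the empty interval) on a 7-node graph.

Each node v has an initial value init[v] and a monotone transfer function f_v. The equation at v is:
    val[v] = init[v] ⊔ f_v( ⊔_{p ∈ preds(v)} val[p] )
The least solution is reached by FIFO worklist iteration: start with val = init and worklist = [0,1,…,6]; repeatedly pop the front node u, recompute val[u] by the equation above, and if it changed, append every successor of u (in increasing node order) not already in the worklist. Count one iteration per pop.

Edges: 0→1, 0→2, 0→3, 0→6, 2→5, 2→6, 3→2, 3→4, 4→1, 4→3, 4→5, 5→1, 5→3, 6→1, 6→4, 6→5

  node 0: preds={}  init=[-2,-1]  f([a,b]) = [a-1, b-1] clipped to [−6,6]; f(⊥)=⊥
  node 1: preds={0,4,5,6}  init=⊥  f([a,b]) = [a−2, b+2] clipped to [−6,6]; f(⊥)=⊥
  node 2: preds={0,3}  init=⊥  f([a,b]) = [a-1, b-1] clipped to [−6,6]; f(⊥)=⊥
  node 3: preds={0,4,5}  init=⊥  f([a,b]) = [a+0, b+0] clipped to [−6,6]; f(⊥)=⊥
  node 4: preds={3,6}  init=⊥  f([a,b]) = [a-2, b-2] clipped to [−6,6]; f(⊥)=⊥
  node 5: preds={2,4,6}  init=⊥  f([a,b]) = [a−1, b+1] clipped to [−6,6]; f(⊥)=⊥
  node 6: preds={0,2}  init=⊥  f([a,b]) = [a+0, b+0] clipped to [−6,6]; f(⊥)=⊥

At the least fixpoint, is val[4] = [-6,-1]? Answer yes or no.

no

Worklist (23 pops):
  #1 pop 0: in=⊥ → [-2,-1] (no change)
  #2 pop 1: in=[-2,-1] → [-4,1] (was ⊥); enqueue []
  #3 pop 2: in=[-2,-1] → [-3,-2] (was ⊥); enqueue []
  #4 pop 3: in=[-2,-1] → [-2,-1] (was ⊥); enqueue [2]
  #5 pop 4: in=[-2,-1] → [-4,-3] (was ⊥); enqueue [1,3]
  #6 pop 5: in=[-4,-2] → [-5,-1] (was ⊥); enqueue []
  #7 pop 6: in=[-3,-1] → [-3,-1] (was ⊥); enqueue [4,5]
  #8 pop 2: in=[-2,-1] → [-3,-2] (no change)
  #9 pop 1: in=[-5,-1] → [-6,1] (was [-4,1]); enqueue []
  #10 pop 3: in=[-5,-1] → [-5,-1] (was [-2,-1]); enqueue [2]
  #11 pop 4: in=[-5,-1] → [-6,-3] (was [-4,-3]); enqueue [1,3]
  #12 pop 5: in=[-6,-1] → [-6,0] (was [-5,-1]); enqueue []
  #13 pop 2: in=[-5,-1] → [-6,-2] (was [-3,-2]); enqueue [5,6]
  #14 pop 1: in=[-6,0] → [-6,2] (was [-6,1]); enqueue []
  #15 pop 3: in=[-6,0] → [-6,0] (was [-5,-1]); enqueue [2,4]
  #16 pop 5: in=[-6,-1] → [-6,0] (no change)
  #17 pop 6: in=[-6,-1] → [-6,-1] (was [-3,-1]); enqueue [1,5]
  #18 pop 2: in=[-6,0] → [-6,-1] (was [-6,-2]); enqueue [6]
  #19 pop 4: in=[-6,0] → [-6,-2] (was [-6,-3]); enqueue [3]
  #20 pop 1: in=[-6,0] → [-6,2] (no change)
  #21 pop 5: in=[-6,-1] → [-6,0] (no change)
  #22 pop 6: in=[-6,-1] → [-6,-1] (no change)
  #23 pop 3: in=[-6,0] → [-6,0] (no change)

Fixpoint:
  val[0] = [-2,-1]
  val[1] = [-6,2]
  val[2] = [-6,-1]
  val[3] = [-6,0]
  val[4] = [-6,-2]
  val[5] = [-6,0]
  val[6] = [-6,-1]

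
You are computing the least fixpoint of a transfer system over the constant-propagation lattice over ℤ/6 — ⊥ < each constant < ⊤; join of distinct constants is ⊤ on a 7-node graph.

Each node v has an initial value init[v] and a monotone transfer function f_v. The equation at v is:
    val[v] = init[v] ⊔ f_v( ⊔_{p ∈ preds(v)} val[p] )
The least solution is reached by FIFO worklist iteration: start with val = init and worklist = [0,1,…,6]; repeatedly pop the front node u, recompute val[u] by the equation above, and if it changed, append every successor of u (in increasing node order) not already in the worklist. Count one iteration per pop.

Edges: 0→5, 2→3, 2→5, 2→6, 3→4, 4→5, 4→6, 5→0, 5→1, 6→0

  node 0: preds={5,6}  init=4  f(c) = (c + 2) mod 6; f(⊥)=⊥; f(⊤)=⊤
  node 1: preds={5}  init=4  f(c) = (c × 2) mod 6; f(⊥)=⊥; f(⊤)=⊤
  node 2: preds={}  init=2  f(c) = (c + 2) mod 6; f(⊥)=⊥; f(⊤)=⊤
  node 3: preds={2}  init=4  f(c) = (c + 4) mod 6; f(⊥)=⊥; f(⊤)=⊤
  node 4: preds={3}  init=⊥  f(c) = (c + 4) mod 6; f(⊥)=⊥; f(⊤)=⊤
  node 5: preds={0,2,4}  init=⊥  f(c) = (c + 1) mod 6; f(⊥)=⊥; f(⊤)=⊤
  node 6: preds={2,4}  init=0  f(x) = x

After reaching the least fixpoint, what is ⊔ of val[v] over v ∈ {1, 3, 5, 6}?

⊤

Trace (9 dequeues):
  [1] u=0 | in 0 | out ⊤ | prev 4 | push {}
  [2] u=1 | in ⊥ | out 4 | ==
  [3] u=2 | in ⊥ | out 2 | ==
  [4] u=3 | in 2 | out ⊤ | prev 4 | push {}
  [5] u=4 | in ⊤ | out ⊤ | prev ⊥ | push {}
  [6] u=5 | in ⊤ | out ⊤ | prev ⊥ | push {0,1}
  [7] u=6 | in ⊤ | out ⊤ | prev 0 | push {}
  [8] u=0 | in ⊤ | out ⊤ | ==
  [9] u=1 | in ⊤ | out ⊤ | prev 4 | push {}

Converged values:
  [0] ⊤
  [1] ⊤
  [2] 2
  [3] ⊤
  [4] ⊤
  [5] ⊤
  [6] ⊤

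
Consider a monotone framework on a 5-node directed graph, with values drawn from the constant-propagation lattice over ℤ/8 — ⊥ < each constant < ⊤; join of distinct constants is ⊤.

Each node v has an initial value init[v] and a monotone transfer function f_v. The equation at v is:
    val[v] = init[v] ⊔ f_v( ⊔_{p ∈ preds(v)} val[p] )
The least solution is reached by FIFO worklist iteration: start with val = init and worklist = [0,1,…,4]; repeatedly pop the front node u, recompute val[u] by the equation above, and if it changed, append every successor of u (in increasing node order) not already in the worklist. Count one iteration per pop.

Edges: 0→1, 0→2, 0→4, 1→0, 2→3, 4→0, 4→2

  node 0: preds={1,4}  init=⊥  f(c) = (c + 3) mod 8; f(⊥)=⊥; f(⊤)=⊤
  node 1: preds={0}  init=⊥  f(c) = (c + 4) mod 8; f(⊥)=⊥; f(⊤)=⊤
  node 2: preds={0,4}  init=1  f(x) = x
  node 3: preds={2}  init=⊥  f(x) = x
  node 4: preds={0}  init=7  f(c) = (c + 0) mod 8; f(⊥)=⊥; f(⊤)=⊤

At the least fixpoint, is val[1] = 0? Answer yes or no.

Worklist (10 pops):
  #1 pop 0: in=7 → 2 (was ⊥); enqueue []
  #2 pop 1: in=2 → 6 (was ⊥); enqueue [0]
  #3 pop 2: in=⊤ → ⊤ (was 1); enqueue []
  #4 pop 3: in=⊤ → ⊤ (was ⊥); enqueue []
  #5 pop 4: in=2 → ⊤ (was 7); enqueue [2]
  #6 pop 0: in=⊤ → ⊤ (was 2); enqueue [1,4]
  #7 pop 2: in=⊤ → ⊤ (no change)
  #8 pop 1: in=⊤ → ⊤ (was 6); enqueue [0]
  #9 pop 4: in=⊤ → ⊤ (no change)
  #10 pop 0: in=⊤ → ⊤ (no change)

Fixpoint:
  val[0] = ⊤
  val[1] = ⊤
  val[2] = ⊤
  val[3] = ⊤
  val[4] = ⊤

no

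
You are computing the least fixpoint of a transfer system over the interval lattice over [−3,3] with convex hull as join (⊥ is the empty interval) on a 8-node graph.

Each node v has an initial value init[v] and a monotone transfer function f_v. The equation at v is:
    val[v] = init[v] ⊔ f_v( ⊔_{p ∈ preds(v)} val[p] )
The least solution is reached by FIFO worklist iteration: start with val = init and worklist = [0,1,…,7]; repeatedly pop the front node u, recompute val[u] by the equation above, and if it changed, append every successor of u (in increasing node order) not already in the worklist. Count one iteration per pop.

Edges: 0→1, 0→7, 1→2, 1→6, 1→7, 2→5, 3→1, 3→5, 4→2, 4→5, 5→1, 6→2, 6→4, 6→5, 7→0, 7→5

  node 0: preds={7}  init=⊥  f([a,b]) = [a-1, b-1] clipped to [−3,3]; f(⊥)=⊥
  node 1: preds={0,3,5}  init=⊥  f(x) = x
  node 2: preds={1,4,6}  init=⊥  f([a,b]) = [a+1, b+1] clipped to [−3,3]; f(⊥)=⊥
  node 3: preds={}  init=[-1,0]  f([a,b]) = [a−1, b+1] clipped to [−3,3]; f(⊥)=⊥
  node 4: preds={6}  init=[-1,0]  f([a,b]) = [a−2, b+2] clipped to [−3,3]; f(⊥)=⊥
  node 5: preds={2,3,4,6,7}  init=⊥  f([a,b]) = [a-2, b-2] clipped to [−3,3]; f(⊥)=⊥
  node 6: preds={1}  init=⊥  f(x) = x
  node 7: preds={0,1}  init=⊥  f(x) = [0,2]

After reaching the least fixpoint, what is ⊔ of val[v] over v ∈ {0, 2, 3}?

[-2,3]

Trace (27 dequeues):
  [1] u=0 | in ⊥ | out ⊥ | ==
  [2] u=1 | in [-1,0] | out [-1,0] | prev ⊥ | push {}
  [3] u=2 | in [-1,0] | out [0,1] | prev ⊥ | push {}
  [4] u=3 | in ⊥ | out [-1,0] | ==
  [5] u=4 | in ⊥ | out [-1,0] | ==
  [6] u=5 | in [-1,1] | out [-3,-1] | prev ⊥ | push {1}
  [7] u=6 | in [-1,0] | out [-1,0] | prev ⊥ | push {2,4,5}
  [8] u=7 | in [-1,0] | out [0,2] | prev ⊥ | push {0}
  [9] u=1 | in [-3,0] | out [-3,0] | prev [-1,0] | push {6,7}
  [10] u=2 | in [-3,0] | out [-2,1] | prev [0,1] | push {}
  [11] u=4 | in [-1,0] | out [-3,2] | prev [-1,0] | push {2}
  [12] u=5 | in [-3,2] | out [-3,0] | prev [-3,-1] | push {1}
  [13] u=0 | in [0,2] | out [-1,1] | prev ⊥ | push {}
  [14] u=6 | in [-3,0] | out [-3,0] | prev [-1,0] | push {4,5}
  [15] u=7 | in [-3,1] | out [0,2] | ==
  [16] u=2 | in [-3,2] | out [-2,3] | prev [-2,1] | push {}
  [17] u=1 | in [-3,1] | out [-3,1] | prev [-3,0] | push {2,6,7}
  [18] u=4 | in [-3,0] | out [-3,2] | ==
  [19] u=5 | in [-3,3] | out [-3,1] | prev [-3,0] | push {1}
  [20] u=2 | in [-3,2] | out [-2,3] | ==
  [21] u=6 | in [-3,1] | out [-3,1] | prev [-3,0] | push {2,4,5}
  [22] u=7 | in [-3,1] | out [0,2] | ==
  [23] u=1 | in [-3,1] | out [-3,1] | ==
  [24] u=2 | in [-3,2] | out [-2,3] | ==
  [25] u=4 | in [-3,1] | out [-3,3] | prev [-3,2] | push {2}
  [26] u=5 | in [-3,3] | out [-3,1] | ==
  [27] u=2 | in [-3,3] | out [-2,3] | ==

Converged values:
  [0] [-1,1]
  [1] [-3,1]
  [2] [-2,3]
  [3] [-1,0]
  [4] [-3,3]
  [5] [-3,1]
  [6] [-3,1]
  [7] [0,2]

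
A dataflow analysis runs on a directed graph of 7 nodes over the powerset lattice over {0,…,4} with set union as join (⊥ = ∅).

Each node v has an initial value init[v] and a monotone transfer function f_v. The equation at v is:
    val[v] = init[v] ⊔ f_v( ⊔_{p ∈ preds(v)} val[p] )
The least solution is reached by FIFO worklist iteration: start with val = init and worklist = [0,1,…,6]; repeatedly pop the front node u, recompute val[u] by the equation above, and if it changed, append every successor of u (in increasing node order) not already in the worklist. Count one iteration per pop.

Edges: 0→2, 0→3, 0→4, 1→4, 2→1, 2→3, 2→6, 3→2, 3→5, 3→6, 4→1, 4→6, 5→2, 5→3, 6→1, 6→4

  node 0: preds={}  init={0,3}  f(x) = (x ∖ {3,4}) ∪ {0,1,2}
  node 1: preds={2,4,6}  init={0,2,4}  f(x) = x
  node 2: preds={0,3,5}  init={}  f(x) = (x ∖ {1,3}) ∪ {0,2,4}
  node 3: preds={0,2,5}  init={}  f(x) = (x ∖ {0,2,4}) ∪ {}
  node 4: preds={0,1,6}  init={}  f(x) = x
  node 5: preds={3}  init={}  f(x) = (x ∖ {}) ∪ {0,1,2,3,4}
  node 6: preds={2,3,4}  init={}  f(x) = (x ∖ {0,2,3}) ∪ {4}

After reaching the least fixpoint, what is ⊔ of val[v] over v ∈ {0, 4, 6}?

Iteration log — 11 steps:
  step 1. node 0  ⊔preds={}  new={0,1,2,3}  old={0,3}  +wl: 
  step 2. node 1  ⊔preds={}  new={0,2,4}  stable
  step 3. node 2  ⊔preds={0,1,2,3}  new={0,2,4}  old={}  +wl: 1
  step 4. node 3  ⊔preds={0,1,2,3,4}  new={1,3}  old={}  +wl: 2
  step 5. node 4  ⊔preds={0,1,2,3,4}  new={0,1,2,3,4}  old={}  +wl: 
  step 6. node 5  ⊔preds={1,3}  new={0,1,2,3,4}  old={}  +wl: 3
  step 7. node 6  ⊔preds={0,1,2,3,4}  new={1,4}  old={}  +wl: 4
  step 8. node 1  ⊔preds={0,1,2,3,4}  new={0,1,2,3,4}  old={0,2,4}  +wl: 
  step 9. node 2  ⊔preds={0,1,2,3,4}  new={0,2,4}  stable
  step 10. node 3  ⊔preds={0,1,2,3,4}  new={1,3}  stable
  step 11. node 4  ⊔preds={0,1,2,3,4}  new={0,1,2,3,4}  stable

Least fixpoint reached:
  node 0: {0,1,2,3}
  node 1: {0,1,2,3,4}
  node 2: {0,2,4}
  node 3: {1,3}
  node 4: {0,1,2,3,4}
  node 5: {0,1,2,3,4}
  node 6: {1,4}

{0,1,2,3,4}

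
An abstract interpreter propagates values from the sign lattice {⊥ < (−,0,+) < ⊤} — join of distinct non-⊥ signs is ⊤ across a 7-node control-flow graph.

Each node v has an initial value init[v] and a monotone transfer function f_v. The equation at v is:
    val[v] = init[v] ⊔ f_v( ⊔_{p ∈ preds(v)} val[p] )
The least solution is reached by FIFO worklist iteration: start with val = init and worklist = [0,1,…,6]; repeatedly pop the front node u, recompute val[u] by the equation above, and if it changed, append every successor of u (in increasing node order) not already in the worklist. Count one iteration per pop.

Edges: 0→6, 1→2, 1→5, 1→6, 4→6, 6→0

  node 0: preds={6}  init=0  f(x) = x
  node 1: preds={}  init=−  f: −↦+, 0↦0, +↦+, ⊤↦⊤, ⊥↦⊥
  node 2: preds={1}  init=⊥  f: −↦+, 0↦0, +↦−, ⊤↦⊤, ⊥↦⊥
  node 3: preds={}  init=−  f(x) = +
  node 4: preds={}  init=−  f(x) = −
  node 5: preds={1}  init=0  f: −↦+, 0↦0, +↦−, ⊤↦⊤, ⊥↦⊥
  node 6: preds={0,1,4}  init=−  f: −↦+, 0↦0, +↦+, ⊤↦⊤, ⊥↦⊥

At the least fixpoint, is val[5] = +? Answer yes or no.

Iteration log — 8 steps:
  step 1. node 0  ⊔preds=−  new=⊤  old=0  +wl: 
  step 2. node 1  ⊔preds=⊥  new=−  stable
  step 3. node 2  ⊔preds=−  new=+  old=⊥  +wl: 
  step 4. node 3  ⊔preds=⊥  new=⊤  old=−  +wl: 
  step 5. node 4  ⊔preds=⊥  new=−  stable
  step 6. node 5  ⊔preds=−  new=⊤  old=0  +wl: 
  step 7. node 6  ⊔preds=⊤  new=⊤  old=−  +wl: 0
  step 8. node 0  ⊔preds=⊤  new=⊤  stable

Least fixpoint reached:
  node 0: ⊤
  node 1: −
  node 2: +
  node 3: ⊤
  node 4: −
  node 5: ⊤
  node 6: ⊤

no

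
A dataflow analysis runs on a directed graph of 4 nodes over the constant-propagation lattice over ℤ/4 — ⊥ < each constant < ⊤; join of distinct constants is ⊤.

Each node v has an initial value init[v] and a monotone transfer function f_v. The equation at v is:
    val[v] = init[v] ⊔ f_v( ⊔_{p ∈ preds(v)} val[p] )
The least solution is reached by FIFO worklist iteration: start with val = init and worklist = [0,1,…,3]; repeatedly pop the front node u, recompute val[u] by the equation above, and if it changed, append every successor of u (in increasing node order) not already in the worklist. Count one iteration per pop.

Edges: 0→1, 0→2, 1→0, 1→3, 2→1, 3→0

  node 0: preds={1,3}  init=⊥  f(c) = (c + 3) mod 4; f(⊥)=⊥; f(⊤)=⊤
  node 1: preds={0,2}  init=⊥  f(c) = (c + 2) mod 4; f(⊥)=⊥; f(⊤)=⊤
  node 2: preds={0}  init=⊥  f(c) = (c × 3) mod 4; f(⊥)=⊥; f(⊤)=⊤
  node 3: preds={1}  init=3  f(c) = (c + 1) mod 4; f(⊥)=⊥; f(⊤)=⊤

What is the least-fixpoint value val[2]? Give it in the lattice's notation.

Worklist (10 pops):
  #1 pop 0: in=3 → 2 (was ⊥); enqueue []
  #2 pop 1: in=2 → 0 (was ⊥); enqueue [0]
  #3 pop 2: in=2 → 2 (was ⊥); enqueue [1]
  #4 pop 3: in=0 → ⊤ (was 3); enqueue []
  #5 pop 0: in=⊤ → ⊤ (was 2); enqueue [2]
  #6 pop 1: in=⊤ → ⊤ (was 0); enqueue [0,3]
  #7 pop 2: in=⊤ → ⊤ (was 2); enqueue [1]
  #8 pop 0: in=⊤ → ⊤ (no change)
  #9 pop 3: in=⊤ → ⊤ (no change)
  #10 pop 1: in=⊤ → ⊤ (no change)

Fixpoint:
  val[0] = ⊤
  val[1] = ⊤
  val[2] = ⊤
  val[3] = ⊤

⊤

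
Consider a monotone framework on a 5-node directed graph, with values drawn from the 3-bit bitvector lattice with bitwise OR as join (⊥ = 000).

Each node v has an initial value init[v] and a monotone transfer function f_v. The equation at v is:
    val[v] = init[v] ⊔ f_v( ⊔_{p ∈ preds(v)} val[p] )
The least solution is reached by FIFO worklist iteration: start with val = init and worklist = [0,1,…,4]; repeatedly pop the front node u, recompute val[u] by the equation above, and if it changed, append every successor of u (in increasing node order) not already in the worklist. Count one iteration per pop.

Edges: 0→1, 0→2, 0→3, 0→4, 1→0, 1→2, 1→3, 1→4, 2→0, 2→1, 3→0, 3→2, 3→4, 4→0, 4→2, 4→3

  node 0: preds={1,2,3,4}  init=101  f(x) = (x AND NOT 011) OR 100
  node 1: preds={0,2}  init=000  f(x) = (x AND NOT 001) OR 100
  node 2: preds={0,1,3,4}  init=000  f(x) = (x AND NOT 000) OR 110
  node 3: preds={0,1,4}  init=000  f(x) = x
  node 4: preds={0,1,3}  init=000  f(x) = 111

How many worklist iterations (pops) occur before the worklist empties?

Trace (12 dequeues):
  [1] u=0 | in 000 | out 101 | ==
  [2] u=1 | in 101 | out 100 | prev 000 | push {0}
  [3] u=2 | in 101 | out 111 | prev 000 | push {1}
  [4] u=3 | in 101 | out 101 | prev 000 | push {2}
  [5] u=4 | in 101 | out 111 | prev 000 | push {3}
  [6] u=0 | in 111 | out 101 | ==
  [7] u=1 | in 111 | out 110 | prev 100 | push {0,4}
  [8] u=2 | in 111 | out 111 | ==
  [9] u=3 | in 111 | out 111 | prev 101 | push {2}
  [10] u=0 | in 111 | out 101 | ==
  [11] u=4 | in 111 | out 111 | ==
  [12] u=2 | in 111 | out 111 | ==

Converged values:
  [0] 101
  [1] 110
  [2] 111
  [3] 111
  [4] 111

12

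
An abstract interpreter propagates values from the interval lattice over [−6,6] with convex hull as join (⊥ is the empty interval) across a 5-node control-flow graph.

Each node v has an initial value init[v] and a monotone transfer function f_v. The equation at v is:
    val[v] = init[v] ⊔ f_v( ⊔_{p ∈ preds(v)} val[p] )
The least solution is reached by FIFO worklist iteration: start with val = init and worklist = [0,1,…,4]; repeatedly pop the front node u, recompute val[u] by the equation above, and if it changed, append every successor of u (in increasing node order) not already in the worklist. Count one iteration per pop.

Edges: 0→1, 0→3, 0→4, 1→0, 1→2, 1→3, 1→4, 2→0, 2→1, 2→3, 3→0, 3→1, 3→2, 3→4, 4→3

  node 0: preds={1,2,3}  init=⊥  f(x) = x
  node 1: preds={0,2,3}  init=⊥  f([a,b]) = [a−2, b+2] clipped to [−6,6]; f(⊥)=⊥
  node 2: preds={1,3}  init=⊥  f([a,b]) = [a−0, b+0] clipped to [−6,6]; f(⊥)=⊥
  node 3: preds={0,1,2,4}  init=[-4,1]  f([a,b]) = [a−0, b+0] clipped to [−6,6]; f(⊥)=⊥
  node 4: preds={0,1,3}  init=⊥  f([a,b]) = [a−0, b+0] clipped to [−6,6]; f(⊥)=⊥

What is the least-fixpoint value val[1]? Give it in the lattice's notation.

[-6,6]

Iteration log — 20 steps:
  step 1. node 0  ⊔preds=[-4,1]  new=[-4,1]  old=⊥  +wl: 
  step 2. node 1  ⊔preds=[-4,1]  new=[-6,3]  old=⊥  +wl: 0
  step 3. node 2  ⊔preds=[-6,3]  new=[-6,3]  old=⊥  +wl: 1
  step 4. node 3  ⊔preds=[-6,3]  new=[-6,3]  old=[-4,1]  +wl: 2
  step 5. node 4  ⊔preds=[-6,3]  new=[-6,3]  old=⊥  +wl: 3
  step 6. node 0  ⊔preds=[-6,3]  new=[-6,3]  old=[-4,1]  +wl: 4
  step 7. node 1  ⊔preds=[-6,3]  new=[-6,5]  old=[-6,3]  +wl: 0
  step 8. node 2  ⊔preds=[-6,5]  new=[-6,5]  old=[-6,3]  +wl: 1
  step 9. node 3  ⊔preds=[-6,5]  new=[-6,5]  old=[-6,3]  +wl: 2
  step 10. node 4  ⊔preds=[-6,5]  new=[-6,5]  old=[-6,3]  +wl: 3
  step 11. node 0  ⊔preds=[-6,5]  new=[-6,5]  old=[-6,3]  +wl: 4
  step 12. node 1  ⊔preds=[-6,5]  new=[-6,6]  old=[-6,5]  +wl: 0
  step 13. node 2  ⊔preds=[-6,6]  new=[-6,6]  old=[-6,5]  +wl: 1
  step 14. node 3  ⊔preds=[-6,6]  new=[-6,6]  old=[-6,5]  +wl: 2
  step 15. node 4  ⊔preds=[-6,6]  new=[-6,6]  old=[-6,5]  +wl: 3
  step 16. node 0  ⊔preds=[-6,6]  new=[-6,6]  old=[-6,5]  +wl: 4
  step 17. node 1  ⊔preds=[-6,6]  new=[-6,6]  stable
  step 18. node 2  ⊔preds=[-6,6]  new=[-6,6]  stable
  step 19. node 3  ⊔preds=[-6,6]  new=[-6,6]  stable
  step 20. node 4  ⊔preds=[-6,6]  new=[-6,6]  stable

Least fixpoint reached:
  node 0: [-6,6]
  node 1: [-6,6]
  node 2: [-6,6]
  node 3: [-6,6]
  node 4: [-6,6]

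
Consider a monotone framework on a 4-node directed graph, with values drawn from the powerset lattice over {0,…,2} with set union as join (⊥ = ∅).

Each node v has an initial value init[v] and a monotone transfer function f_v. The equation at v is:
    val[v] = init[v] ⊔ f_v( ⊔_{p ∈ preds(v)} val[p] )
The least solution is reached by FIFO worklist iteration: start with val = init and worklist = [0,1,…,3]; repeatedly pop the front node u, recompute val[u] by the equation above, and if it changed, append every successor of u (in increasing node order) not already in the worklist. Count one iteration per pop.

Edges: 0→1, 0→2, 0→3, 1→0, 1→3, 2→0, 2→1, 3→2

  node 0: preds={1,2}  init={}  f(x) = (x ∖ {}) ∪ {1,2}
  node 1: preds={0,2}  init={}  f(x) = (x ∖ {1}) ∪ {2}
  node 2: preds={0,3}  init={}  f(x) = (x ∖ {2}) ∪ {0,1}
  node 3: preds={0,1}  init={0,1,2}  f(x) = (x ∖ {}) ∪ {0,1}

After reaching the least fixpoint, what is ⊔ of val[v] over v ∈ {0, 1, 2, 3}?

Trace (9 dequeues):
  [1] u=0 | in {} | out {1,2} | prev {} | push {}
  [2] u=1 | in {1,2} | out {2} | prev {} | push {0}
  [3] u=2 | in {0,1,2} | out {0,1} | prev {} | push {1}
  [4] u=3 | in {1,2} | out {0,1,2} | ==
  [5] u=0 | in {0,1,2} | out {0,1,2} | prev {1,2} | push {2,3}
  [6] u=1 | in {0,1,2} | out {0,2} | prev {2} | push {0}
  [7] u=2 | in {0,1,2} | out {0,1} | ==
  [8] u=3 | in {0,1,2} | out {0,1,2} | ==
  [9] u=0 | in {0,1,2} | out {0,1,2} | ==

Converged values:
  [0] {0,1,2}
  [1] {0,2}
  [2] {0,1}
  [3] {0,1,2}

{0,1,2}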